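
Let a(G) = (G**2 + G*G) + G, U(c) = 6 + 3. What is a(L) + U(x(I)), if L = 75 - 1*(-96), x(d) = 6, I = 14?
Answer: 58662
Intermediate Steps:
L = 171 (L = 75 + 96 = 171)
U(c) = 9
a(G) = G + 2*G**2 (a(G) = (G**2 + G**2) + G = 2*G**2 + G = G + 2*G**2)
a(L) + U(x(I)) = 171*(1 + 2*171) + 9 = 171*(1 + 342) + 9 = 171*343 + 9 = 58653 + 9 = 58662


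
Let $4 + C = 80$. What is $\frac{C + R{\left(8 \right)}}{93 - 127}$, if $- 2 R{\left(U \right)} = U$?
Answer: $- \frac{36}{17} \approx -2.1176$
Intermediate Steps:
$C = 76$ ($C = -4 + 80 = 76$)
$R{\left(U \right)} = - \frac{U}{2}$
$\frac{C + R{\left(8 \right)}}{93 - 127} = \frac{76 - 4}{93 - 127} = \frac{76 - 4}{-34} = \left(- \frac{1}{34}\right) 72 = - \frac{36}{17}$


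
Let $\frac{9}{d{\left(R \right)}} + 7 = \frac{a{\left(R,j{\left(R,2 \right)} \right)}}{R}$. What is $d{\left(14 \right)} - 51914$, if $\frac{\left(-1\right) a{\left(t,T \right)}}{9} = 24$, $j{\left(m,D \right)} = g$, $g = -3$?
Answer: $- \frac{8150561}{157} \approx -51914.0$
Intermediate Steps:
$j{\left(m,D \right)} = -3$
$a{\left(t,T \right)} = -216$ ($a{\left(t,T \right)} = \left(-9\right) 24 = -216$)
$d{\left(R \right)} = \frac{9}{-7 - \frac{216}{R}}$
$d{\left(14 \right)} - 51914 = \left(-9\right) 14 \frac{1}{216 + 7 \cdot 14} - 51914 = \left(-9\right) 14 \frac{1}{216 + 98} - 51914 = \left(-9\right) 14 \cdot \frac{1}{314} - 51914 = - \frac{63}{157} - 51914 = - \frac{8150561}{157}$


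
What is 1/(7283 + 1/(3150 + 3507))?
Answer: 6657/48482932 ≈ 0.00013731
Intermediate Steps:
1/(7283 + 1/(3150 + 3507)) = 1/(7283 + 1/6657) = 1/(48482932/6657) = 6657/48482932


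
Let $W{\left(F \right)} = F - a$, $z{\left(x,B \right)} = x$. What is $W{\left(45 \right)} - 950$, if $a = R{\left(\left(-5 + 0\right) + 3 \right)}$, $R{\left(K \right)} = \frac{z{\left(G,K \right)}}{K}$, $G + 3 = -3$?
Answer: $-908$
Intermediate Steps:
$G = -6$ ($G = -3 - 3 = -6$)
$R{\left(K \right)} = - \frac{6}{K}$
$a = 3$ ($a = - \frac{6}{\left(-5 + 0\right) + 3} = - \frac{6}{-5 + 3} = - \frac{6}{-2} = \left(-6\right) \left(- \frac{1}{2}\right) = 3$)
$W{\left(F \right)} = -3 + F$ ($W{\left(F \right)} = F - 3 = -3 + F$)
$W{\left(45 \right)} - 950 = \left(-3 + 45\right) - 950 = 42 - 950 = -908$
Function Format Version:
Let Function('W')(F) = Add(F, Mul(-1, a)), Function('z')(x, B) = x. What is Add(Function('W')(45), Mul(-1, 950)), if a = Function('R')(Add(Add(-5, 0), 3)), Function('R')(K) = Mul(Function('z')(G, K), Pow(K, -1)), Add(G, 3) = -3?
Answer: -908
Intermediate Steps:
G = -6 (G = Add(-3, -3) = -6)
Function('R')(K) = Mul(-6, Pow(K, -1))
a = 3 (a = Mul(-6, Pow(Add(Add(-5, 0), 3), -1)) = Mul(-6, Pow(Add(-5, 3), -1)) = Mul(-6, Pow(-2, -1)) = Mul(-6, Rational(-1, 2)) = 3)
Function('W')(F) = Add(-3, F) (Function('W')(F) = Add(F, Mul(-1, 3)) = Add(F, -3) = Add(-3, F))
Add(Function('W')(45), Mul(-1, 950)) = Add(Add(-3, 45), Mul(-1, 950)) = Add(42, -950) = -908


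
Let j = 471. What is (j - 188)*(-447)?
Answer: -126501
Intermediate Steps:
(j - 188)*(-447) = (471 - 188)*(-447) = 283*(-447) = -126501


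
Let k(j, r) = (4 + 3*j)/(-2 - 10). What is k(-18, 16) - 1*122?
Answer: -707/6 ≈ -117.83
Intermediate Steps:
k(j, r) = -⅓ - j/4 (k(j, r) = (4 + 3*j)/(-12) = (4 + 3*j)*(-1/12) = -⅓ - j/4)
k(-18, 16) - 1*122 = (-⅓ - ¼*(-18)) - 1*122 = (-⅓ + 9/2) - 122 = 25/6 - 122 = -707/6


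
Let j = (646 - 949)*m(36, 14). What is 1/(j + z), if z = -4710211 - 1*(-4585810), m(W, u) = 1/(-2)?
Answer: -2/248499 ≈ -8.0483e-6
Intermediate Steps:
m(W, u) = -1/2
z = -124401 (z = -4710211 + 4585810 = -124401)
j = 303/2 (j = (646 - 949)*(-1/2) = -303*(-1/2) = 303/2 ≈ 151.50)
1/(j + z) = 1/(303/2 - 124401) = 1/(-248499/2) = -2/248499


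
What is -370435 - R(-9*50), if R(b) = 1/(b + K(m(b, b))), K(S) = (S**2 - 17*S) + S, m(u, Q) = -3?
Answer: -145580954/393 ≈ -3.7044e+5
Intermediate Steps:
K(S) = S**2 - 16*S
R(b) = 1/(57 + b) (R(b) = 1/(b - 3*(-16 - 3)) = 1/(b - 3*(-19)) = 1/(b + 57) = 1/(57 + b))
-370435 - R(-9*50) = -370435 - 1/(57 - 9*50) = -370435 - 1/(57 - 450) = -370435 - 1/(-393) = -370435 - 1*(-1/393) = -370435 + 1/393 = -145580954/393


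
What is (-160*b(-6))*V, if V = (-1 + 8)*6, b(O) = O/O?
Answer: -6720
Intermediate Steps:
b(O) = 1
V = 42 (V = 7*6 = 42)
(-160*b(-6))*V = -160*1*42 = -160*42 = -6720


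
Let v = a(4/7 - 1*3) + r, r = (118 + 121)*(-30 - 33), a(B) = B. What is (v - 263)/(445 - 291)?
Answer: -107257/1078 ≈ -99.496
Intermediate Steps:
r = -15057 (r = 239*(-63) = -15057)
v = -105416/7 (v = (4/7 - 1*3) - 15057 = (4*(⅐) - 3) - 15057 = (4/7 - 3) - 15057 = -17/7 - 15057 = -105416/7 ≈ -15059.)
(v - 263)/(445 - 291) = (-105416/7 - 263)/(445 - 291) = -107257/7/154 = -107257/7*1/154 = -107257/1078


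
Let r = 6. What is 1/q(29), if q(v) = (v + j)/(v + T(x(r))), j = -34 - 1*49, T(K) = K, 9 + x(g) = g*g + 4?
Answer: -10/9 ≈ -1.1111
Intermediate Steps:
x(g) = -5 + g² (x(g) = -9 + (g*g + 4) = -9 + (g² + 4) = -9 + (4 + g²) = -5 + g²)
j = -83 (j = -34 - 49 = -83)
q(v) = (-83 + v)/(31 + v) (q(v) = (v - 83)/(v + (-5 + 6²)) = (-83 + v)/(v + (-5 + 36)) = (-83 + v)/(v + 31) = (-83 + v)/(31 + v))
1/q(29) = 1/((-83 + 29)/(31 + 29)) = 1/(-54/60) = 1/((1/60)*(-54)) = 1/(-9/10) = -10/9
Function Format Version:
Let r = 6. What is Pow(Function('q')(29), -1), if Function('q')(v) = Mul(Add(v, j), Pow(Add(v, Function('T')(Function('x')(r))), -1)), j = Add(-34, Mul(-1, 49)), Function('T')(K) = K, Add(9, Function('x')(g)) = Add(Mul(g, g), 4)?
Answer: Rational(-10, 9) ≈ -1.1111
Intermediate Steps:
Function('x')(g) = Add(-5, Pow(g, 2)) (Function('x')(g) = Add(-9, Add(Mul(g, g), 4)) = Add(-9, Add(Pow(g, 2), 4)) = Add(-9, Add(4, Pow(g, 2))) = Add(-5, Pow(g, 2)))
j = -83 (j = Add(-34, -49) = -83)
Function('q')(v) = Mul(Pow(Add(31, v), -1), Add(-83, v)) (Function('q')(v) = Mul(Add(v, -83), Pow(Add(v, Add(-5, Pow(6, 2))), -1)) = Mul(Add(-83, v), Pow(Add(v, Add(-5, 36)), -1)) = Mul(Add(-83, v), Pow(Add(v, 31), -1)) = Mul(Add(-83, v), Pow(Add(31, v), -1)) = Mul(Pow(Add(31, v), -1), Add(-83, v)))
Pow(Function('q')(29), -1) = Pow(Mul(Pow(Add(31, 29), -1), Add(-83, 29)), -1) = Pow(Mul(Pow(60, -1), -54), -1) = Pow(Mul(Rational(1, 60), -54), -1) = Pow(Rational(-9, 10), -1) = Rational(-10, 9)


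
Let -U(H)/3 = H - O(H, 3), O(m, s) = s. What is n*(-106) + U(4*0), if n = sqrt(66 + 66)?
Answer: 9 - 212*sqrt(33) ≈ -1208.8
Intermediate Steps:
n = 2*sqrt(33) (n = sqrt(132) = 2*sqrt(33) ≈ 11.489)
U(H) = 9 - 3*H (U(H) = -3*(H - 1*3) = -3*(H - 3) = -3*(-3 + H) = 9 - 3*H)
n*(-106) + U(4*0) = (2*sqrt(33))*(-106) + (9 - 12*0) = -212*sqrt(33) + (9 - 3*0) = -212*sqrt(33) + (9 + 0) = -212*sqrt(33) + 9 = 9 - 212*sqrt(33)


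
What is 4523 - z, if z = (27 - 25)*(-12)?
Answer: 4547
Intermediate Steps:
z = -24 (z = 2*(-12) = -24)
4523 - z = 4523 - 1*(-24) = 4523 + 24 = 4547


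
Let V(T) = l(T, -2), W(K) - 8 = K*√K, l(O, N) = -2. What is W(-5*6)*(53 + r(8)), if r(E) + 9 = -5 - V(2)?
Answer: 328 - 1230*I*√30 ≈ 328.0 - 6737.0*I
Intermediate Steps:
W(K) = 8 + K^(3/2) (W(K) = 8 + K*√K = 8 + K^(3/2))
V(T) = -2
r(E) = -12 (r(E) = -9 + (-5 - 1*(-2)) = -9 + (-5 + 2) = -9 - 3 = -12)
W(-5*6)*(53 + r(8)) = (8 + (-5*6)^(3/2))*(53 - 12) = (8 + (-30)^(3/2))*41 = (8 - 30*I*√30)*41 = 328 - 1230*I*√30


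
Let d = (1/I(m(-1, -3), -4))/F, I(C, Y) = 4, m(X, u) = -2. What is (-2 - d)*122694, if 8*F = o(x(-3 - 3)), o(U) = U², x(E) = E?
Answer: -756613/3 ≈ -2.5220e+5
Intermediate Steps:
F = 9/2 (F = (-3 - 3)²/8 = (⅛)*(-6)² = (⅛)*36 = 9/2 ≈ 4.5000)
d = 1/18 (d = (1/4)/(9/2) = (1*(¼))*(2/9) = (¼)*(2/9) = 1/18 ≈ 0.055556)
(-2 - d)*122694 = (-2 - 1*1/18)*122694 = (-2 - 1/18)*122694 = -37/18*122694 = -756613/3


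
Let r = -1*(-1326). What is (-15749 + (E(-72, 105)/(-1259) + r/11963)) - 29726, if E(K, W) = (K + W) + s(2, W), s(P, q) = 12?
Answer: -684916806976/15061417 ≈ -45475.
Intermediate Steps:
r = 1326
E(K, W) = 12 + K + W (E(K, W) = (K + W) + 12 = 12 + K + W)
(-15749 + (E(-72, 105)/(-1259) + r/11963)) - 29726 = (-15749 + ((12 - 72 + 105)/(-1259) + 1326/11963)) - 29726 = (-15749 + (45*(-1/1259) + 1326*(1/11963))) - 29726 = (-15749 + (-45/1259 + 1326/11963)) - 29726 = (-15749 + 1131099/15061417) - 29726 = -237201125234/15061417 - 29726 = -684916806976/15061417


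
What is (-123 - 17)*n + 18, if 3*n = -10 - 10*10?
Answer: 15454/3 ≈ 5151.3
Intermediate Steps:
n = -110/3 (n = (-10 - 10*10)/3 = (-10 - 100)/3 = (⅓)*(-110) = -110/3 ≈ -36.667)
(-123 - 17)*n + 18 = (-123 - 17)*(-110/3) + 18 = -140*(-110/3) + 18 = 15400/3 + 18 = 15454/3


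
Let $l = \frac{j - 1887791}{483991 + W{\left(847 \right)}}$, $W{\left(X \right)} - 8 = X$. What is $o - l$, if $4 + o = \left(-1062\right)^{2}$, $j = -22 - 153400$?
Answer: $\frac{546830753853}{484846} \approx 1.1278 \cdot 10^{6}$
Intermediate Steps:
$j = -153422$ ($j = -22 - 153400 = -153422$)
$W{\left(X \right)} = 8 + X$
$l = - \frac{2041213}{484846}$ ($l = \frac{-153422 - 1887791}{483991 + \left(8 + 847\right)} = - \frac{2041213}{483991 + 855} = - \frac{2041213}{484846} \approx -4.21$)
$o = 1127840$ ($o = -4 + \left(-1062\right)^{2} = -4 + 1127844 = 1127840$)
$o - l = 1127840 - - \frac{2041213}{484846} = 1127840 + \frac{2041213}{484846} = \frac{546830753853}{484846}$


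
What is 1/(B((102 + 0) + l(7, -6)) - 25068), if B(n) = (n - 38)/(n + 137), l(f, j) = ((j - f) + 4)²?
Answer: -64/1604323 ≈ -3.9892e-5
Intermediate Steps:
l(f, j) = (4 + j - f)²
B(n) = (-38 + n)/(137 + n)
1/(B((102 + 0) + l(7, -6)) - 25068) = 1/((-38 + ((102 + 0) + (4 - 6 - 1*7)²))/(137 + ((102 + 0) + (4 - 6 - 1*7)²)) - 25068) = 1/((-38 + (102 + (4 - 6 - 7)²))/(137 + (102 + (4 - 6 - 7)²)) - 25068) = 1/((-38 + (102 + (-9)²))/(137 + (102 + (-9)²)) - 25068) = 1/((-38 + (102 + 81))/(137 + (102 + 81)) - 25068) = 1/((-38 + 183)/(137 + 183) - 25068) = 1/(145/320 - 25068) = 1/((1/320)*145 - 25068) = 1/(29/64 - 25068) = 1/(-1604323/64) = -64/1604323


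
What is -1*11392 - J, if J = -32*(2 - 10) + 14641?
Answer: -26289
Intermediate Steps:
J = 14897 (J = -32*(-8) + 14641 = 256 + 14641 = 14897)
-1*11392 - J = -1*11392 - 1*14897 = -11392 - 14897 = -26289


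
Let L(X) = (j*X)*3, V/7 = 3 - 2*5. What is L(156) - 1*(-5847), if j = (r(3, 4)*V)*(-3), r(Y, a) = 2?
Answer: 143439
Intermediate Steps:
V = -49 (V = 7*(3 - 2*5) = 7*(3 - 10) = 7*(-7) = -49)
j = 294 (j = (2*(-49))*(-3) = -98*(-3) = 294)
L(X) = 882*X (L(X) = (294*X)*3 = 882*X)
L(156) - 1*(-5847) = 882*156 - 1*(-5847) = 137592 + 5847 = 143439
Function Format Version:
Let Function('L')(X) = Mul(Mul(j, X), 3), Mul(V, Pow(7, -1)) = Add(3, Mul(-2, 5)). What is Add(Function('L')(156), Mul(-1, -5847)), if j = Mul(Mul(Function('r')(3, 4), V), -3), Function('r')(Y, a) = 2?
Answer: 143439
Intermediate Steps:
V = -49 (V = Mul(7, Add(3, Mul(-2, 5))) = Mul(7, Add(3, -10)) = Mul(7, -7) = -49)
j = 294 (j = Mul(Mul(2, -49), -3) = Mul(-98, -3) = 294)
Function('L')(X) = Mul(882, X) (Function('L')(X) = Mul(Mul(294, X), 3) = Mul(882, X))
Add(Function('L')(156), Mul(-1, -5847)) = Add(Mul(882, 156), Mul(-1, -5847)) = Add(137592, 5847) = 143439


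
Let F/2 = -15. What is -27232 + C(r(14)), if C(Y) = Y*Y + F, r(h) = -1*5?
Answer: -27237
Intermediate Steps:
r(h) = -5
F = -30 (F = 2*(-15) = -30)
C(Y) = -30 + Y**2 (C(Y) = Y*Y - 30 = Y**2 - 30 = -30 + Y**2)
-27232 + C(r(14)) = -27232 + (-30 + (-5)**2) = -27232 + (-30 + 25) = -27232 - 5 = -27237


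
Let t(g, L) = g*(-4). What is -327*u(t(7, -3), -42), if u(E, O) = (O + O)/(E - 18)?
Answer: -13734/23 ≈ -597.13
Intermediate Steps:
t(g, L) = -4*g
u(E, O) = 2*O/(-18 + E) (u(E, O) = (2*O)/(-18 + E) = 2*O/(-18 + E))
-327*u(t(7, -3), -42) = -654*(-42)/(-18 - 4*7) = -654*(-42)/(-18 - 28) = -654*(-42)/(-46) = -654*(-42)*(-1)/46 = -327*42/23 = -13734/23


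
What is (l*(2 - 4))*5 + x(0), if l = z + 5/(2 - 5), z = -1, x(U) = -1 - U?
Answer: 77/3 ≈ 25.667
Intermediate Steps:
l = -8/3 (l = -1 + 5/(2 - 5) = -1 + 5/(-3) = -1 + 5*(-1/3) = -1 - 5/3 = -8/3 ≈ -2.6667)
(l*(2 - 4))*5 + x(0) = -8*(2 - 4)/3*5 + (-1 - 1*0) = -8/3*(-2)*5 + (-1 + 0) = (16/3)*5 - 1 = 80/3 - 1 = 77/3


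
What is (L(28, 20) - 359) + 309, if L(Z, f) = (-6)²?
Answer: -14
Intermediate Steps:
L(Z, f) = 36
(L(28, 20) - 359) + 309 = (36 - 359) + 309 = -323 + 309 = -14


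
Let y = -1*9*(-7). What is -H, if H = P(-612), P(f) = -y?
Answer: 63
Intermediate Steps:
y = 63 (y = -9*(-7) = 63)
P(f) = -63 (P(f) = -1*63 = -63)
H = -63
-H = -1*(-63) = 63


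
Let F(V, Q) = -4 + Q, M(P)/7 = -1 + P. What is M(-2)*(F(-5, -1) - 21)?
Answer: 546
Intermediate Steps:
M(P) = -7 + 7*P (M(P) = 7*(-1 + P) = -7 + 7*P)
M(-2)*(F(-5, -1) - 21) = (-7 + 7*(-2))*((-4 - 1) - 21) = (-7 - 14)*(-5 - 21) = -21*(-26) = 546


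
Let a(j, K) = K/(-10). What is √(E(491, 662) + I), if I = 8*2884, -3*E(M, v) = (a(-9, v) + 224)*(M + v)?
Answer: I*√939395/5 ≈ 193.84*I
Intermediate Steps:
a(j, K) = -K/10 (a(j, K) = K*(-⅒) = -K/10)
E(M, v) = -(224 - v/10)*(M + v)/3 (E(M, v) = -(-v/10 + 224)*(M + v)/3 = -(224 - v/10)*(M + v)/3)
I = 23072
√(E(491, 662) + I) = √((-224/3*491 - 224/3*662 + (1/30)*662² + (1/30)*491*662) + 23072) = √((-109984/3 - 148288/3 + (1/30)*438244 + 162521/15) + 23072) = √((-109984/3 - 148288/3 + 219122/15 + 162521/15) + 23072) = √(-303239/5 + 23072) = √(-187879/5) = I*√939395/5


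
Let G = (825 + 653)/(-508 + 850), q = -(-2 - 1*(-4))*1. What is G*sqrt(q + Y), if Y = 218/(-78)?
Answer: 739*I*sqrt(7293)/6669 ≈ 9.4632*I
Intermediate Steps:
Y = -109/39 (Y = 218*(-1/78) = -109/39 ≈ -2.7949)
q = -2 (q = -(-2 + 4)*1 = -1*2*1 = -2*1 = -2)
G = 739/171 (G = 1478/342 = 1478*(1/342) = 739/171 ≈ 4.3216)
G*sqrt(q + Y) = 739*sqrt(-2 - 109/39)/171 = 739*sqrt(-187/39)/171 = 739*(I*sqrt(7293)/39)/171 = 739*I*sqrt(7293)/6669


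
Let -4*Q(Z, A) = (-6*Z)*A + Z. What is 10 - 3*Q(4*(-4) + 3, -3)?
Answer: -701/4 ≈ -175.25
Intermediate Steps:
Q(Z, A) = -Z/4 + 3*A*Z/2 (Q(Z, A) = -((-6*Z)*A + Z)/4 = -(-6*A*Z + Z)/4 = -(Z - 6*A*Z)/4 = -Z/4 + 3*A*Z/2)
10 - 3*Q(4*(-4) + 3, -3) = 10 - 3*(4*(-4) + 3)*(-1 + 6*(-3))/4 = 10 - 3*(-16 + 3)*(-1 - 18)/4 = 10 - 3*(-13)*(-19)/4 = 10 - 3*247/4 = 10 - 741/4 = -701/4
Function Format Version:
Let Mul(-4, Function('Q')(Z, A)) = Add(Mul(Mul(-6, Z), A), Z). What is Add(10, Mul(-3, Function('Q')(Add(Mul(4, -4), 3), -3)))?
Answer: Rational(-701, 4) ≈ -175.25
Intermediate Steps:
Function('Q')(Z, A) = Add(Mul(Rational(-1, 4), Z), Mul(Rational(3, 2), A, Z)) (Function('Q')(Z, A) = Mul(Rational(-1, 4), Add(Mul(Mul(-6, Z), A), Z)) = Mul(Rational(-1, 4), Add(Mul(-6, A, Z), Z)) = Mul(Rational(-1, 4), Add(Z, Mul(-6, A, Z))) = Add(Mul(Rational(-1, 4), Z), Mul(Rational(3, 2), A, Z)))
Add(10, Mul(-3, Function('Q')(Add(Mul(4, -4), 3), -3))) = Add(10, Mul(-3, Mul(Rational(1, 4), Add(Mul(4, -4), 3), Add(-1, Mul(6, -3))))) = Add(10, Mul(-3, Mul(Rational(1, 4), Add(-16, 3), Add(-1, -18)))) = Add(10, Mul(-3, Mul(Rational(1, 4), -13, -19))) = Add(10, Mul(-3, Rational(247, 4))) = Add(10, Rational(-741, 4)) = Rational(-701, 4)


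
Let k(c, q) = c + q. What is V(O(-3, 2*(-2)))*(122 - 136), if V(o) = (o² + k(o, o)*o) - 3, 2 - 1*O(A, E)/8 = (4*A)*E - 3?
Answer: -4970070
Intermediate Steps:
O(A, E) = 40 - 32*A*E (O(A, E) = 16 - 8*((4*A)*E - 3) = 16 - 8*(4*A*E - 3) = 16 - 8*(-3 + 4*A*E) = 16 + (24 - 32*A*E) = 40 - 32*A*E)
V(o) = -3 + 3*o² (V(o) = (o² + (o + o)*o) - 3 = (o² + (2*o)*o) - 3 = (o² + 2*o²) - 3 = 3*o² - 3 = -3 + 3*o²)
V(O(-3, 2*(-2)))*(122 - 136) = (-3 + 3*(40 - 32*(-3)*2*(-2))²)*(122 - 136) = (-3 + 3*(40 - 32*(-3)*(-4))²)*(-14) = (-3 + 3*(40 - 384)²)*(-14) = (-3 + 3*(-344)²)*(-14) = (-3 + 3*118336)*(-14) = (-3 + 355008)*(-14) = 355005*(-14) = -4970070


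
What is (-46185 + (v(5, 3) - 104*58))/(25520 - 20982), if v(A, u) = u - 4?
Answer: -26109/2269 ≈ -11.507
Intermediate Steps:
v(A, u) = -4 + u
(-46185 + (v(5, 3) - 104*58))/(25520 - 20982) = (-46185 + ((-4 + 3) - 104*58))/(25520 - 20982) = (-46185 + (-1 - 6032))/4538 = (-46185 - 6033)*(1/4538) = -52218*1/4538 = -26109/2269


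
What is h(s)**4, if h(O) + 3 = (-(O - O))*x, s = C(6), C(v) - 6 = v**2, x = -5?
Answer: 81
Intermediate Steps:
C(v) = 6 + v**2
s = 42 (s = 6 + 6**2 = 6 + 36 = 42)
h(O) = -3 (h(O) = -3 - (O - O)*(-5) = -3 - 1*0*(-5) = -3 + 0*(-5) = -3 + 0 = -3)
h(s)**4 = (-3)**4 = 81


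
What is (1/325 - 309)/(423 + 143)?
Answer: -50212/91975 ≈ -0.54593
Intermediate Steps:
(1/325 - 309)/(423 + 143) = (1/325 - 309)/566 = -100424/325*1/566 = -50212/91975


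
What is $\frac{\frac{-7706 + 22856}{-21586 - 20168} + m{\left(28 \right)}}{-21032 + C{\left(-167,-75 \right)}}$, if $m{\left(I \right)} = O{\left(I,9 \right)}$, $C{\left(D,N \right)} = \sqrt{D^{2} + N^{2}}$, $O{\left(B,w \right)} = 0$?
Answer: $\frac{5310580}{307804579809} + \frac{505 \sqrt{33514}}{615609159618} \approx 1.7403 \cdot 10^{-5}$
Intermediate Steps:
$m{\left(I \right)} = 0$
$\frac{\frac{-7706 + 22856}{-21586 - 20168} + m{\left(28 \right)}}{-21032 + C{\left(-167,-75 \right)}} = \frac{\frac{-7706 + 22856}{-21586 - 20168} + 0}{-21032 + \sqrt{\left(-167\right)^{2} + \left(-75\right)^{2}}} = \frac{\frac{15150}{-41754} + 0}{-21032 + \sqrt{27889 + 5625}} = \frac{15150 \left(- \frac{1}{41754}\right) + 0}{-21032 + \sqrt{33514}} = \frac{- \frac{2525}{6959} + 0}{-21032 + \sqrt{33514}} = - \frac{2525}{6959 \left(-21032 + \sqrt{33514}\right)}$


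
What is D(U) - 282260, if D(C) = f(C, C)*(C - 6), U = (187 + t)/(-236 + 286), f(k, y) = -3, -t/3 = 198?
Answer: -14110879/50 ≈ -2.8222e+5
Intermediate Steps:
t = -594 (t = -3*198 = -594)
U = -407/50 (U = (187 - 594)/(-236 + 286) = -407/50 ≈ -8.1400)
D(C) = 18 - 3*C (D(C) = -3*(C - 6) = -3*(-6 + C) = 18 - 3*C)
D(U) - 282260 = (18 - 3*(-407/50)) - 282260 = (18 + 1221/50) - 282260 = 2121/50 - 282260 = -14110879/50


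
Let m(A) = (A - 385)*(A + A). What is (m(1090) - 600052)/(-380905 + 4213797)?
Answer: 234212/958223 ≈ 0.24442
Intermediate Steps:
m(A) = 2*A*(-385 + A) (m(A) = (-385 + A)*(2*A) = 2*A*(-385 + A))
(m(1090) - 600052)/(-380905 + 4213797) = (2*1090*(-385 + 1090) - 600052)/(-380905 + 4213797) = (2*1090*705 - 600052)/3832892 = (1536900 - 600052)*(1/3832892) = 936848*(1/3832892) = 234212/958223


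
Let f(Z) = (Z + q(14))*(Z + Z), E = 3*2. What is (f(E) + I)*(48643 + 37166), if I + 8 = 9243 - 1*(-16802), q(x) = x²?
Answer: 2442209949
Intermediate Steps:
E = 6
f(Z) = 2*Z*(196 + Z) (f(Z) = (Z + 14²)*(Z + Z) = (Z + 196)*(2*Z) = (196 + Z)*(2*Z) = 2*Z*(196 + Z))
I = 26037 (I = -8 + (9243 - 1*(-16802)) = -8 + (9243 + 16802) = -8 + 26045 = 26037)
(f(E) + I)*(48643 + 37166) = (2*6*(196 + 6) + 26037)*(48643 + 37166) = (2*6*202 + 26037)*85809 = (2424 + 26037)*85809 = 28461*85809 = 2442209949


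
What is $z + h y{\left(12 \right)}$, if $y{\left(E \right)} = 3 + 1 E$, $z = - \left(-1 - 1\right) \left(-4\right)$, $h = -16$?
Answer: $-248$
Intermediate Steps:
$z = -8$ ($z = - \left(-2\right) \left(-4\right) = \left(-1\right) 8 = -8$)
$y{\left(E \right)} = 3 + E$
$z + h y{\left(12 \right)} = -8 - 16 \left(3 + 12\right) = -8 - 240 = -248$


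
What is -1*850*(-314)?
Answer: 266900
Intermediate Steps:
-1*850*(-314) = -850*(-314) = 266900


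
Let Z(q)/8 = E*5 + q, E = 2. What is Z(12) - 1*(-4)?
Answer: 180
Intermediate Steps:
Z(q) = 80 + 8*q (Z(q) = 8*(2*5 + q) = 8*(10 + q) = 80 + 8*q)
Z(12) - 1*(-4) = (80 + 8*12) - 1*(-4) = (80 + 96) + 4 = 176 + 4 = 180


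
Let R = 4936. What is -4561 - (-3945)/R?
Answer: -22509151/4936 ≈ -4560.2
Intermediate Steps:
-4561 - (-3945)/R = -4561 - (-3945)/4936 = -4561 - 1*(-3945/4936) = -4561 + 3945/4936 = -22509151/4936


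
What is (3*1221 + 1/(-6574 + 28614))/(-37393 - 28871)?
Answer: -80732521/1460458560 ≈ -0.055279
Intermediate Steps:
(3*1221 + 1/(-6574 + 28614))/(-37393 - 28871) = (3663 + 1/22040)/(-66264) = (3663 + 1/22040)*(-1/66264) = (80732521/22040)*(-1/66264) = -80732521/1460458560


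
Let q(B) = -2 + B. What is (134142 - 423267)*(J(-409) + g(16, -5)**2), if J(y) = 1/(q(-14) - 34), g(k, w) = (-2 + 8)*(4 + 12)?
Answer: -5329140435/2 ≈ -2.6646e+9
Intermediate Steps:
g(k, w) = 96 (g(k, w) = 6*16 = 96)
J(y) = -1/50 (J(y) = 1/((-2 - 14) - 34) = 1/(-16 - 34) = 1/(-50) = -1/50)
(134142 - 423267)*(J(-409) + g(16, -5)**2) = (134142 - 423267)*(-1/50 + 96**2) = -289125*(-1/50 + 9216) = -289125*460799/50 = -5329140435/2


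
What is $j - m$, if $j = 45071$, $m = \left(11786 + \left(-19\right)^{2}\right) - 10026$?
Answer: $42950$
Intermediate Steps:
$m = 2121$ ($m = \left(11786 + 361\right) - 10026 = 12147 - 10026 = 2121$)
$j - m = 45071 - 2121 = 42950$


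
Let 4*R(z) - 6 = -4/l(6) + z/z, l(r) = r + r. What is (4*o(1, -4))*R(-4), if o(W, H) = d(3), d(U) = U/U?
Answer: 20/3 ≈ 6.6667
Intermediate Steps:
l(r) = 2*r
d(U) = 1
R(z) = 5/3 (R(z) = 3/2 + (-4/(2*6) + z/z)/4 = 3/2 + (-4/12 + 1)/4 = 3/2 + (-4*1/12 + 1)/4 = 3/2 + (-1/3 + 1)/4 = 3/2 + (1/4)*(2/3) = 3/2 + 1/6 = 5/3)
o(W, H) = 1
(4*o(1, -4))*R(-4) = (4*1)*(5/3) = 4*(5/3) = 20/3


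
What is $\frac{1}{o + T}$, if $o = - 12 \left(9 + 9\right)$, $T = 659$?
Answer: $\frac{1}{443} \approx 0.0022573$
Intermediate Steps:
$o = -216$ ($o = \left(-12\right) 18 = -216$)
$\frac{1}{o + T} = \frac{1}{-216 + 659} = \frac{1}{443}$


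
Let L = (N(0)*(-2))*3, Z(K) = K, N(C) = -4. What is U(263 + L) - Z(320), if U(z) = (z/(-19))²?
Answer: -33151/361 ≈ -91.831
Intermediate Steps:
L = 24 (L = -4*(-2)*3 = 8*3 = 24)
U(z) = z²/361 (U(z) = (z*(-1/19))² = (-z/19)² = z²/361)
U(263 + L) - Z(320) = (263 + 24)²/361 - 1*320 = (1/361)*287² - 320 = (1/361)*82369 - 320 = 82369/361 - 320 = -33151/361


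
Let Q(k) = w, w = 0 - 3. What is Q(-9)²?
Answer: 9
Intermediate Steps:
w = -3
Q(k) = -3
Q(-9)² = (-3)² = 9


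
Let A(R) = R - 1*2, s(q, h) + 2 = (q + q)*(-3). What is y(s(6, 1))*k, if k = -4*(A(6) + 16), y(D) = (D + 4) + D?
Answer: 5760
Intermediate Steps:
s(q, h) = -2 - 6*q (s(q, h) = -2 + (q + q)*(-3) = -2 + (2*q)*(-3) = -2 - 6*q)
y(D) = 4 + 2*D (y(D) = (4 + D) + D = 4 + 2*D)
A(R) = -2 + R (A(R) = R - 2 = -2 + R)
k = -80 (k = -4*((-2 + 6) + 16) = -4*(4 + 16) = -4*20 = -80)
y(s(6, 1))*k = (4 + 2*(-2 - 6*6))*(-80) = (4 + 2*(-2 - 36))*(-80) = (4 + 2*(-38))*(-80) = (4 - 76)*(-80) = -72*(-80) = 5760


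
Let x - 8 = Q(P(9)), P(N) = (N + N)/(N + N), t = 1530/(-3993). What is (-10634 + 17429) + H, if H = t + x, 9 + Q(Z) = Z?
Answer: 9043635/1331 ≈ 6794.6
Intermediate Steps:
t = -510/1331 (t = 1530*(-1/3993) = -510/1331 ≈ -0.38317)
P(N) = 1 (P(N) = (2*N)/((2*N)) = (2*N)*(1/(2*N)) = 1)
Q(Z) = -9 + Z
x = 0 (x = 8 + (-9 + 1) = 8 - 8 = 0)
H = -510/1331 (H = -510/1331 + 0 = -510/1331 ≈ -0.38317)
(-10634 + 17429) + H = (-10634 + 17429) - 510/1331 = 6795 - 510/1331 = 9043635/1331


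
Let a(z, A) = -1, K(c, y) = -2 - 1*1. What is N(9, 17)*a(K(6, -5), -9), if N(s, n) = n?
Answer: -17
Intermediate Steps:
K(c, y) = -3 (K(c, y) = -2 - 1 = -3)
N(9, 17)*a(K(6, -5), -9) = 17*(-1) = -17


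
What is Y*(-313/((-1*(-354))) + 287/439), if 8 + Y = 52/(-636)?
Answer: 46014565/24709554 ≈ 1.8622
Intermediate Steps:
Y = -1285/159 (Y = -8 + 52/(-636) = -8 + 52*(-1/636) = -8 - 13/159 = -1285/159 ≈ -8.0818)
Y*(-313/((-1*(-354))) + 287/439) = -1285*(-313/((-1*(-354))) + 287/439)/159 = -1285*(-313/354 + 287*(1/439))/159 = -1285*(-313*1/354 + 287/439)/159 = -1285*(-313/354 + 287/439)/159 = -1285/159*(-35809/155406) = 46014565/24709554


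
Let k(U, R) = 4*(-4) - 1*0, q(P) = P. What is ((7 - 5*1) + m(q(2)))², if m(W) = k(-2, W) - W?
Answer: 256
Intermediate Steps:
k(U, R) = -16 (k(U, R) = -16 + 0 = -16)
m(W) = -16 - W
((7 - 5*1) + m(q(2)))² = ((7 - 5*1) + (-16 - 1*2))² = ((7 - 5) + (-16 - 2))² = (2 - 18)² = (-16)² = 256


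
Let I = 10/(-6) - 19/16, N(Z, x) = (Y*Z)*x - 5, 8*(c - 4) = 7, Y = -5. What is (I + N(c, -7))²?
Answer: 61042969/2304 ≈ 26494.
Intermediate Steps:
c = 39/8 (c = 4 + (⅛)*7 = 4 + 7/8 = 39/8 ≈ 4.8750)
N(Z, x) = -5 - 5*Z*x (N(Z, x) = (-5*Z)*x - 5 = -5*Z*x - 5 = -5 - 5*Z*x)
I = -137/48 (I = 10*(-⅙) - 19*1/16 = -5/3 - 19/16 = -137/48 ≈ -2.8542)
(I + N(c, -7))² = (-137/48 + (-5 - 5*39/8*(-7)))² = (-137/48 + (-5 + 1365/8))² = (-137/48 + 1325/8)² = (7813/48)² = 61042969/2304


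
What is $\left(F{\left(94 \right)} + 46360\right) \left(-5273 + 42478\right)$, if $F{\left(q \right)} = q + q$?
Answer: $1731818340$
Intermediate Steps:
$F{\left(q \right)} = 2 q$
$\left(F{\left(94 \right)} + 46360\right) \left(-5273 + 42478\right) = \left(2 \cdot 94 + 46360\right) \left(-5273 + 42478\right) = \left(188 + 46360\right) 37205 = 46548 \cdot 37205 = 1731818340$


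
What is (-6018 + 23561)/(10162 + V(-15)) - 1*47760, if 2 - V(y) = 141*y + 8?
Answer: -586045417/12271 ≈ -47759.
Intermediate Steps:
V(y) = -6 - 141*y (V(y) = 2 - (141*y + 8) = 2 - (8 + 141*y) = 2 + (-8 - 141*y) = -6 - 141*y)
(-6018 + 23561)/(10162 + V(-15)) - 1*47760 = (-6018 + 23561)/(10162 + (-6 - 141*(-15))) - 1*47760 = 17543/(10162 + (-6 + 2115)) - 47760 = 17543/(10162 + 2109) - 47760 = 17543/12271 - 47760 = -586045417/12271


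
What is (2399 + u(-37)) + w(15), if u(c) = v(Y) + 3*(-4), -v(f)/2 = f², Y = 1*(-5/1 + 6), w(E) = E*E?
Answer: 2610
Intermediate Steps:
w(E) = E²
Y = 1 (Y = 1*(-5*1 + 6) = 1*(-5 + 6) = 1*1 = 1)
v(f) = -2*f²
u(c) = -14 (u(c) = -2*1² + 3*(-4) = -2*1 - 12 = -2 - 12 = -14)
(2399 + u(-37)) + w(15) = (2399 - 14) + 15² = 2385 + 225 = 2610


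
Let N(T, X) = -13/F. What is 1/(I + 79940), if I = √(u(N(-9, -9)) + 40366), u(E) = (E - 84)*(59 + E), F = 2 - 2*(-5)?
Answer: 11511360/920213015291 - 12*√5103109/920213015291 ≈ 1.2480e-5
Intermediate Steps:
F = 12 (F = 2 + 10 = 12)
N(T, X) = -13/12
u(E) = (-84 + E)*(59 + E)
I = √5103109/12 (I = √((-4956 + (-13/12)² - 25*(-13/12)) + 40366) = √((-4956 + 169/144 + 325/12) + 40366) = √(-709595/144 + 40366) = √(5103109/144) = √5103109/12 ≈ 188.25)
1/(I + 79940) = 1/(√5103109/12 + 79940) = 1/(79940 + √5103109/12)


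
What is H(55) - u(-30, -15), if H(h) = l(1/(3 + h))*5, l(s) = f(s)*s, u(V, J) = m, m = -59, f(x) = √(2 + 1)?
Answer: 59 + 5*√3/58 ≈ 59.149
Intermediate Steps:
f(x) = √3
u(V, J) = -59
l(s) = s*√3 (l(s) = √3*s = s*√3)
H(h) = 5*√3/(3 + h) (H(h) = (√3/(3 + h))*5 = 5*√3/(3 + h))
H(55) - u(-30, -15) = 5*√3/(3 + 55) - 1*(-59) = 5*√3/58 + 59 = 59 + 5*√3/58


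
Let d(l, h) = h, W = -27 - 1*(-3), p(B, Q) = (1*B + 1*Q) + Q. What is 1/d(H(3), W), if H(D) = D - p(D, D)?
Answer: -1/24 ≈ -0.041667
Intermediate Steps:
p(B, Q) = B + 2*Q (p(B, Q) = (B + Q) + Q = B + 2*Q)
W = -24 (W = -27 + 3 = -24)
H(D) = -2*D (H(D) = D - (D + 2*D) = D - 3*D = -2*D)
1/d(H(3), W) = 1/(-24) = -1/24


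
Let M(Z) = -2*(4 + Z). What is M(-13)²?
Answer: 324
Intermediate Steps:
M(Z) = -8 - 2*Z
M(-13)² = (-8 - 2*(-13))² = (-8 + 26)² = 18² = 324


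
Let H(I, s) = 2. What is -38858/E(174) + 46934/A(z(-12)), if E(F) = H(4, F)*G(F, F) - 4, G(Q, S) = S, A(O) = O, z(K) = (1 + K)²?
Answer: 5721739/20812 ≈ 274.92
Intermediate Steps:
E(F) = -4 + 2*F (E(F) = 2*F - 4 = -4 + 2*F)
-38858/E(174) + 46934/A(z(-12)) = -38858/(-4 + 2*174) + 46934/((1 - 12)²) = -38858/(-4 + 348) + 46934/((-11)²) = -38858/344 + 46934/121 = -38858*1/344 + 46934*(1/121) = -19429/172 + 46934/121 = 5721739/20812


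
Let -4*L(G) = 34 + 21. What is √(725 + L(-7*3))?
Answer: √2845/2 ≈ 26.669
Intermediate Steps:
L(G) = -55/4 (L(G) = -(34 + 21)/4 = -¼*55 = -55/4)
√(725 + L(-7*3)) = √(725 - 55/4) = √(2845/4) = √2845/2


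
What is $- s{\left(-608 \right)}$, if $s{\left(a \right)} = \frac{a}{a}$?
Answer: $-1$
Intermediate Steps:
$s{\left(a \right)} = 1$
$- s{\left(-608 \right)} = \left(-1\right) 1 = -1$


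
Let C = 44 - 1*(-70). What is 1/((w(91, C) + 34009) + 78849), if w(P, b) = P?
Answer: 1/112949 ≈ 8.8536e-6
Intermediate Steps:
C = 114 (C = 44 + 70 = 114)
1/((w(91, C) + 34009) + 78849) = 1/((91 + 34009) + 78849) = 1/(34100 + 78849) = 1/112949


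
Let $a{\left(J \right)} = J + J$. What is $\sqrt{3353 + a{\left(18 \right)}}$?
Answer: $\sqrt{3389} \approx 58.215$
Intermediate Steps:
$a{\left(J \right)} = 2 J$
$\sqrt{3353 + a{\left(18 \right)}} = \sqrt{3353 + 2 \cdot 18} = \sqrt{3353 + 36} = \sqrt{3389}$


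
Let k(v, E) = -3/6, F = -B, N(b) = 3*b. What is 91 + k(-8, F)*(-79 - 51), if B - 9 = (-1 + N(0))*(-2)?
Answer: 156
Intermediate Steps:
B = 11 (B = 9 + (-1 + 3*0)*(-2) = 9 + (-1 + 0)*(-2) = 9 - 1*(-2) = 9 + 2 = 11)
F = -11 (F = -1*11 = -11)
k(v, E) = -½ (k(v, E) = -3*⅙ = -½)
91 + k(-8, F)*(-79 - 51) = 91 - (-79 - 51)/2 = 91 - ½*(-130) = 91 + 65 = 156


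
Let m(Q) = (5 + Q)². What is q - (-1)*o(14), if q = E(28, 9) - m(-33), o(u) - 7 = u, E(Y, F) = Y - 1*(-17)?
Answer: -718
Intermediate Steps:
E(Y, F) = 17 + Y (E(Y, F) = Y + 17 = 17 + Y)
o(u) = 7 + u
q = -739 (q = (17 + 28) - (5 - 33)² = 45 - 1*(-28)² = 45 - 1*784 = 45 - 784 = -739)
q - (-1)*o(14) = -739 - (-1)*(7 + 14) = -739 - (-1)*21 = -739 - 1*(-21) = -739 + 21 = -718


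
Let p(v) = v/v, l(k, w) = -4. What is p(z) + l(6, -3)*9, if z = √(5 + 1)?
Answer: -35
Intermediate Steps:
z = √6 ≈ 2.4495
p(v) = 1
p(z) + l(6, -3)*9 = 1 - 4*9 = 1 - 36 = -35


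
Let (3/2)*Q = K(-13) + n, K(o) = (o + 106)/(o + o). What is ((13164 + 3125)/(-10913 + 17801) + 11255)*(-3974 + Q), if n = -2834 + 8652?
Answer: -42215388317/38376 ≈ -1.1000e+6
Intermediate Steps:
K(o) = (106 + o)/(2*o) (K(o) = (106 + o)/((2*o)) = (106 + o)*(1/(2*o)) = (106 + o)/(2*o))
n = 5818
Q = 151175/39 (Q = 2*((½)*(106 - 13)/(-13) + 5818)/3 = 2*((½)*(-1/13)*93 + 5818)/3 = 2*(-93/26 + 5818)/3 = (⅔)*(151175/26) = 151175/39 ≈ 3876.3)
((13164 + 3125)/(-10913 + 17801) + 11255)*(-3974 + Q) = ((13164 + 3125)/(-10913 + 17801) + 11255)*(-3974 + 151175/39) = (16289/6888 + 11255)*(-3811/39) = (16289*(1/6888) + 11255)*(-3811/39) = (2327/984 + 11255)*(-3811/39) = (11077247/984)*(-3811/39) = -42215388317/38376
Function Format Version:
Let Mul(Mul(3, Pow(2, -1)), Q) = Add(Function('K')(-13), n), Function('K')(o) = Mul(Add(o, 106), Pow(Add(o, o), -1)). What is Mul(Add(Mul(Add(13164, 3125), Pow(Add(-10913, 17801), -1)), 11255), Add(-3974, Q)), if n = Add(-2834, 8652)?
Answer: Rational(-42215388317, 38376) ≈ -1.1000e+6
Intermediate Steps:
Function('K')(o) = Mul(Rational(1, 2), Pow(o, -1), Add(106, o)) (Function('K')(o) = Mul(Add(106, o), Pow(Mul(2, o), -1)) = Mul(Add(106, o), Mul(Rational(1, 2), Pow(o, -1))) = Mul(Rational(1, 2), Pow(o, -1), Add(106, o)))
n = 5818
Q = Rational(151175, 39) (Q = Mul(Rational(2, 3), Add(Mul(Rational(1, 2), Pow(-13, -1), Add(106, -13)), 5818)) = Mul(Rational(2, 3), Add(Mul(Rational(1, 2), Rational(-1, 13), 93), 5818)) = Mul(Rational(2, 3), Add(Rational(-93, 26), 5818)) = Mul(Rational(2, 3), Rational(151175, 26)) = Rational(151175, 39) ≈ 3876.3)
Mul(Add(Mul(Add(13164, 3125), Pow(Add(-10913, 17801), -1)), 11255), Add(-3974, Q)) = Mul(Add(Mul(Add(13164, 3125), Pow(Add(-10913, 17801), -1)), 11255), Add(-3974, Rational(151175, 39))) = Mul(Add(Mul(16289, Pow(6888, -1)), 11255), Rational(-3811, 39)) = Mul(Add(Mul(16289, Rational(1, 6888)), 11255), Rational(-3811, 39)) = Mul(Add(Rational(2327, 984), 11255), Rational(-3811, 39)) = Mul(Rational(11077247, 984), Rational(-3811, 39)) = Rational(-42215388317, 38376)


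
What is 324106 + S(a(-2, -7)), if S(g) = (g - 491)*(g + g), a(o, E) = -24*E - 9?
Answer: 218530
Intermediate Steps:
a(o, E) = -9 - 24*E
S(g) = 2*g*(-491 + g) (S(g) = (-491 + g)*(2*g) = 2*g*(-491 + g))
324106 + S(a(-2, -7)) = 324106 + 2*(-9 - 24*(-7))*(-491 + (-9 - 24*(-7))) = 324106 + 2*(-9 + 168)*(-491 + (-9 + 168)) = 324106 + 2*159*(-491 + 159) = 324106 + 2*159*(-332) = 324106 - 105576 = 218530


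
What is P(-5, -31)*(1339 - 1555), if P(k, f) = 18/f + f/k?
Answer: -188136/155 ≈ -1213.8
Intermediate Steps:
P(-5, -31)*(1339 - 1555) = (18/(-31) - 31/(-5))*(1339 - 1555) = (18*(-1/31) - 31*(-⅕))*(-216) = (-18/31 + 31/5)*(-216) = (871/155)*(-216) = -188136/155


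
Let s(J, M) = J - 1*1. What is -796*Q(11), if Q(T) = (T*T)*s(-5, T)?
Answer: 577896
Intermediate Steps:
s(J, M) = -1 + J (s(J, M) = J - 1 = -1 + J)
Q(T) = -6*T**2 (Q(T) = (T*T)*(-1 - 5) = T**2*(-6) = -6*T**2)
-796*Q(11) = -(-4776)*11**2 = -(-4776)*121 = -796*(-726) = 577896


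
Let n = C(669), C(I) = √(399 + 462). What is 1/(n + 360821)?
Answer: 360821/130191793180 - √861/130191793180 ≈ 2.7712e-6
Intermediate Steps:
C(I) = √861
n = √861 ≈ 29.343
1/(n + 360821) = 1/(√861 + 360821) = 1/(360821 + √861)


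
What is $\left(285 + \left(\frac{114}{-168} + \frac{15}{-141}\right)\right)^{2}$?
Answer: $\frac{139896196729}{1731856} \approx 80778.0$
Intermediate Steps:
$\left(285 + \left(\frac{114}{-168} + \frac{15}{-141}\right)\right)^{2} = \left(285 + \left(114 \left(- \frac{1}{168}\right) + 15 \left(- \frac{1}{141}\right)\right)\right)^{2} = \left(285 - \frac{1033}{1316}\right)^{2} = \left(\frac{374027}{1316}\right)^{2} = \frac{139896196729}{1731856}$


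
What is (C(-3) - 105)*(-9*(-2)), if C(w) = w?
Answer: -1944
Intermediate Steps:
(C(-3) - 105)*(-9*(-2)) = (-3 - 105)*(-9*(-2)) = -108*18 = -1944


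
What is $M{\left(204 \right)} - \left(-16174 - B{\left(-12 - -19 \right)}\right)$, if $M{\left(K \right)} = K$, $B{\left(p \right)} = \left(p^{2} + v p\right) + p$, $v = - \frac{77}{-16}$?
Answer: $\frac{263483}{16} \approx 16468.0$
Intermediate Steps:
$v = \frac{77}{16}$ ($v = \left(-77\right) \left(- \frac{1}{16}\right) = \frac{77}{16} \approx 4.8125$)
$B{\left(p \right)} = p^{2} + \frac{93 p}{16}$ ($B{\left(p \right)} = \left(p^{2} + \frac{77 p}{16}\right) + p = p^{2} + \frac{93 p}{16}$)
$M{\left(204 \right)} - \left(-16174 - B{\left(-12 - -19 \right)}\right) = 204 - \left(-16174 - \frac{\left(-12 - -19\right) \left(93 + 16 \left(-12 - -19\right)\right)}{16}\right) = 204 - \left(-16174 - \frac{\left(-12 + 19\right) \left(93 + 16 \left(-12 + 19\right)\right)}{16}\right) = 204 - \left(-16174 - \frac{1}{16} \cdot 7 \left(93 + 16 \cdot 7\right)\right) = 204 - \left(-16174 - \frac{1}{16} \cdot 7 \left(93 + 112\right)\right) = 204 - \left(-16174 - \frac{1}{16} \cdot 7 \cdot 205\right) = 204 - \left(-16174 - \frac{1435}{16}\right) = 204 - - \frac{260219}{16} = 204 + \frac{260219}{16} = \frac{263483}{16}$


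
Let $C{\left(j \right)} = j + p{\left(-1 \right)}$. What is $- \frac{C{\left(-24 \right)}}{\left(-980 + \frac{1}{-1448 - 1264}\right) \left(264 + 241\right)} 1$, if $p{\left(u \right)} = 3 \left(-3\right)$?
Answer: $- \frac{89496}{1342169305} \approx -6.668 \cdot 10^{-5}$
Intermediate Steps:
$p{\left(u \right)} = -9$
$C{\left(j \right)} = -9 + j$ ($C{\left(j \right)} = j - 9 = -9 + j$)
$- \frac{C{\left(-24 \right)}}{\left(-980 + \frac{1}{-1448 - 1264}\right) \left(264 + 241\right)} 1 = - \frac{-9 - 24}{\left(-980 + \frac{1}{-1448 - 1264}\right) \left(264 + 241\right)} 1 = - - \frac{33}{\left(-980 + \frac{1}{-2712}\right) 505} \cdot 1 = - - \frac{33}{\left(-980 - \frac{1}{2712}\right) 505} \cdot 1 = - - \frac{33}{\left(- \frac{2657761}{2712}\right) 505} \cdot 1 = - - \frac{33}{- \frac{1342169305}{2712}} \cdot 1 = - \left(-33\right) \left(- \frac{2712}{1342169305}\right) 1 = - \frac{89496 \cdot 1}{1342169305} = \left(-1\right) \frac{89496}{1342169305} = - \frac{89496}{1342169305}$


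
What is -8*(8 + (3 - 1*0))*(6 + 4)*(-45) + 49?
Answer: 39649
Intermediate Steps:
-8*(8 + (3 - 1*0))*(6 + 4)*(-45) + 49 = -8*(8 + (3 + 0))*10*(-45) + 49 = -8*(8 + 3)*10*(-45) + 49 = -88*10*(-45) + 49 = -8*110*(-45) + 49 = -880*(-45) + 49 = 39600 + 49 = 39649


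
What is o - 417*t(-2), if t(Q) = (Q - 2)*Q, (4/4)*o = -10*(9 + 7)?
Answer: -3496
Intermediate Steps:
o = -160 (o = -10*(9 + 7) = -10*16 = -160)
t(Q) = Q*(-2 + Q) (t(Q) = (-2 + Q)*Q = Q*(-2 + Q))
o - 417*t(-2) = -160 - (-834)*(-2 - 2) = -160 - (-834)*(-4) = -160 - 417*8 = -160 - 3336 = -3496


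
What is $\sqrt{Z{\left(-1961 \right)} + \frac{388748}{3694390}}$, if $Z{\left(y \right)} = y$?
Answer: $\frac{3 i \sqrt{743425182668455}}{1847195} \approx 44.282 i$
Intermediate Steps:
$\sqrt{Z{\left(-1961 \right)} + \frac{388748}{3694390}} = \sqrt{-1961 + \frac{388748}{3694390}} = \sqrt{-1961 + 388748 \cdot \frac{1}{3694390}} = \sqrt{-1961 + \frac{194374}{1847195}} = \sqrt{- \frac{3622155021}{1847195}} = \frac{3 i \sqrt{743425182668455}}{1847195}$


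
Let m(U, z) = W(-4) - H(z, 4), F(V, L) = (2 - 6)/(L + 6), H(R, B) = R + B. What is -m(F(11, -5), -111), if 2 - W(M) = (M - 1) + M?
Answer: -118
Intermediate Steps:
H(R, B) = B + R
W(M) = 3 - 2*M (W(M) = 2 - ((M - 1) + M) = 2 - ((-1 + M) + M) = 2 - (-1 + 2*M) = 2 + (1 - 2*M) = 3 - 2*M)
F(V, L) = -4/(6 + L)
m(U, z) = 7 - z (m(U, z) = (3 - 2*(-4)) - (4 + z) = (3 + 8) + (-4 - z) = 11 + (-4 - z) = 7 - z)
-m(F(11, -5), -111) = -(7 - 1*(-111)) = -(7 + 111) = -1*118 = -118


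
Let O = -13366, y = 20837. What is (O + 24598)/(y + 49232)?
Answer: 11232/70069 ≈ 0.16030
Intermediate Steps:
(O + 24598)/(y + 49232) = (-13366 + 24598)/(20837 + 49232) = 11232/70069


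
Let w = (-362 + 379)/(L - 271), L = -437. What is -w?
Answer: 17/708 ≈ 0.024011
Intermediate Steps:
w = -17/708 (w = (-362 + 379)/(-437 - 271) = 17/(-708) = 17*(-1/708) = -17/708 ≈ -0.024011)
-w = -1*(-17/708) = 17/708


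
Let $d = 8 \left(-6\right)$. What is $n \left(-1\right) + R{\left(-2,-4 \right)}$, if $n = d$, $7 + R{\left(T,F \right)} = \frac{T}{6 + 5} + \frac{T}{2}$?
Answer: $\frac{438}{11} \approx 39.818$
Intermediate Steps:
$R{\left(T,F \right)} = -7 + \frac{13 T}{22}$ ($R{\left(T,F \right)} = -7 + \left(\frac{T}{6 + 5} + \frac{T}{2}\right) = -7 + \left(\frac{T}{11} + T \frac{1}{2}\right) = -7 + \left(T \frac{1}{11} + \frac{T}{2}\right) = -7 + \left(\frac{T}{11} + \frac{T}{2}\right) = -7 + \frac{13 T}{22}$)
$d = -48$
$n = -48$
$n \left(-1\right) + R{\left(-2,-4 \right)} = \left(-48\right) \left(-1\right) + \left(-7 + \frac{13}{22} \left(-2\right)\right) = 48 - \frac{90}{11} = \frac{438}{11}$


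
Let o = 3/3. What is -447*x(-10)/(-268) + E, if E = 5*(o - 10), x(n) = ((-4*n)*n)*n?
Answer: 443985/67 ≈ 6626.6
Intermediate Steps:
o = 1 (o = 3*(1/3) = 1)
x(n) = -4*n**3 (x(n) = (-4*n**2)*n = -4*n**3)
E = -45 (E = 5*(1 - 10) = 5*(-9) = -45)
-447*x(-10)/(-268) + E = -447*(-4*(-10)**3)/(-268) - 45 = -447*(-4*(-1000))*(-1)/268 - 45 = -1788000*(-1)/268 - 45 = -447*(-1000/67) - 45 = 447000/67 - 45 = 443985/67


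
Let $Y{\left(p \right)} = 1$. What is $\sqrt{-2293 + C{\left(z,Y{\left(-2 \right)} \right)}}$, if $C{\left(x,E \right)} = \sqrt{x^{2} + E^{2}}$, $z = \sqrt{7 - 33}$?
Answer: $\sqrt{-2293 + 5 i} \approx 0.0522 + 47.885 i$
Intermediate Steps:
$z = i \sqrt{26}$ ($z = \sqrt{-26} = i \sqrt{26} \approx 5.099 i$)
$C{\left(x,E \right)} = \sqrt{E^{2} + x^{2}}$
$\sqrt{-2293 + C{\left(z,Y{\left(-2 \right)} \right)}} = \sqrt{-2293 + \sqrt{1^{2} + \left(i \sqrt{26}\right)^{2}}} = \sqrt{-2293 + \sqrt{1 - 26}} = \sqrt{-2293 + \sqrt{-25}} = \sqrt{-2293 + 5 i}$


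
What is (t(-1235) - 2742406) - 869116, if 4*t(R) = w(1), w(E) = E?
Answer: -14446087/4 ≈ -3.6115e+6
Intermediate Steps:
t(R) = 1/4 (t(R) = (1/4)*1 = 1/4)
(t(-1235) - 2742406) - 869116 = (1/4 - 2742406) - 869116 = -10969623/4 - 869116 = -14446087/4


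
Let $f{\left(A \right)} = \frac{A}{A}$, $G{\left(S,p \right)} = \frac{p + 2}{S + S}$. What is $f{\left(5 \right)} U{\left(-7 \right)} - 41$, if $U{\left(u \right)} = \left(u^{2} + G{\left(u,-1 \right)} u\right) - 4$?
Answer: $\frac{9}{2} \approx 4.5$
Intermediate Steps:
$G{\left(S,p \right)} = \frac{2 + p}{2 S}$
$f{\left(A \right)} = 1$
$U{\left(u \right)} = - \frac{7}{2} + u^{2}$ ($U{\left(u \right)} = \left(u^{2} + \frac{2 - 1}{2 u} u\right) - 4 = \left(u^{2} + \frac{1}{2} \frac{1}{u} 1 u\right) - 4 = \left(u^{2} + \frac{1}{2 u} u\right) - 4 = \left(u^{2} + \frac{1}{2}\right) - 4 = \left(\frac{1}{2} + u^{2}\right) - 4 = - \frac{7}{2} + u^{2}$)
$f{\left(5 \right)} U{\left(-7 \right)} - 41 = 1 \left(- \frac{7}{2} + \left(-7\right)^{2}\right) - 41 = 1 \left(- \frac{7}{2} + 49\right) - 41 = 1 \cdot \frac{91}{2} - 41 = \frac{91}{2} - 41 = \frac{9}{2}$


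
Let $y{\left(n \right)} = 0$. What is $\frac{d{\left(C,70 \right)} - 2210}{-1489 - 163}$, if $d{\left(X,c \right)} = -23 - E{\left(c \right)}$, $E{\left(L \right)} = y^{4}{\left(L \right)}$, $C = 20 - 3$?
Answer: $\frac{319}{236} \approx 1.3517$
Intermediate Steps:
$C = 17$ ($C = 20 - 3 = 17$)
$E{\left(L \right)} = 0$ ($E{\left(L \right)} = 0^{4} = 0$)
$d{\left(X,c \right)} = -23$ ($d{\left(X,c \right)} = -23 - 0 = -23 + 0 = -23$)
$\frac{d{\left(C,70 \right)} - 2210}{-1489 - 163} = \frac{-23 - 2210}{-1489 - 163} = - \frac{2233}{-1652} = \left(-2233\right) \left(- \frac{1}{1652}\right) = \frac{319}{236}$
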